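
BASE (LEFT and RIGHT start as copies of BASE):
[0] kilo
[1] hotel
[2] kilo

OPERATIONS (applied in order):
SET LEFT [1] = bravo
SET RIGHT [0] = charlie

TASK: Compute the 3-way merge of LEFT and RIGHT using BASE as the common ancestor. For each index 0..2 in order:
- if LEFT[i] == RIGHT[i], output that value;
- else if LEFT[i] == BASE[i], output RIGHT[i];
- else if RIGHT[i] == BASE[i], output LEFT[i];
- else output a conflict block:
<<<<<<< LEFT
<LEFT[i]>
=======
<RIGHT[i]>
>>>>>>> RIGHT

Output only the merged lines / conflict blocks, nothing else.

Final LEFT:  [kilo, bravo, kilo]
Final RIGHT: [charlie, hotel, kilo]
i=0: L=kilo=BASE, R=charlie -> take RIGHT -> charlie
i=1: L=bravo, R=hotel=BASE -> take LEFT -> bravo
i=2: L=kilo R=kilo -> agree -> kilo

Answer: charlie
bravo
kilo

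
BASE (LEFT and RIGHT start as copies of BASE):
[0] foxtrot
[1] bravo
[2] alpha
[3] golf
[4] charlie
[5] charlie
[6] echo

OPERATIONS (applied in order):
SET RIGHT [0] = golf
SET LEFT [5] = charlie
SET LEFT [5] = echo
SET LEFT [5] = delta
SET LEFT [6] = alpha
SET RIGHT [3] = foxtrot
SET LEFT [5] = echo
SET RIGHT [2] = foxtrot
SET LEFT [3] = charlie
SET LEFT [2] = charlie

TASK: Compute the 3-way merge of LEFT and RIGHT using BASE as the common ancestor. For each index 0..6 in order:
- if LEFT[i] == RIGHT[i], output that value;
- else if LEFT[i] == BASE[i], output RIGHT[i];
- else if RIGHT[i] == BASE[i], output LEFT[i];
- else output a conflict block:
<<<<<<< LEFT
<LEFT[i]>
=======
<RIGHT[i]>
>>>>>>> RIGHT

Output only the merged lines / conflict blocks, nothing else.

Final LEFT:  [foxtrot, bravo, charlie, charlie, charlie, echo, alpha]
Final RIGHT: [golf, bravo, foxtrot, foxtrot, charlie, charlie, echo]
i=0: L=foxtrot=BASE, R=golf -> take RIGHT -> golf
i=1: L=bravo R=bravo -> agree -> bravo
i=2: BASE=alpha L=charlie R=foxtrot all differ -> CONFLICT
i=3: BASE=golf L=charlie R=foxtrot all differ -> CONFLICT
i=4: L=charlie R=charlie -> agree -> charlie
i=5: L=echo, R=charlie=BASE -> take LEFT -> echo
i=6: L=alpha, R=echo=BASE -> take LEFT -> alpha

Answer: golf
bravo
<<<<<<< LEFT
charlie
=======
foxtrot
>>>>>>> RIGHT
<<<<<<< LEFT
charlie
=======
foxtrot
>>>>>>> RIGHT
charlie
echo
alpha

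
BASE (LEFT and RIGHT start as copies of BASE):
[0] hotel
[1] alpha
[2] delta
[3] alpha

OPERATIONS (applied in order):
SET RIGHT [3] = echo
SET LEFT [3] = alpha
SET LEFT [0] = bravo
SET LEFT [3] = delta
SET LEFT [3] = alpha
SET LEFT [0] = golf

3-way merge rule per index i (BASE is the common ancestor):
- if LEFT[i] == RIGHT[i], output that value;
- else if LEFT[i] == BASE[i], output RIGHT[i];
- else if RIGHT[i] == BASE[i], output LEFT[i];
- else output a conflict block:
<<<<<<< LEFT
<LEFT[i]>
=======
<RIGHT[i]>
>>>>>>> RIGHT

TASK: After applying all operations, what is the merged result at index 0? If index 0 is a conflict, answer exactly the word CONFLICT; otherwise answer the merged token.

Answer: golf

Derivation:
Final LEFT:  [golf, alpha, delta, alpha]
Final RIGHT: [hotel, alpha, delta, echo]
i=0: L=golf, R=hotel=BASE -> take LEFT -> golf
i=1: L=alpha R=alpha -> agree -> alpha
i=2: L=delta R=delta -> agree -> delta
i=3: L=alpha=BASE, R=echo -> take RIGHT -> echo
Index 0 -> golf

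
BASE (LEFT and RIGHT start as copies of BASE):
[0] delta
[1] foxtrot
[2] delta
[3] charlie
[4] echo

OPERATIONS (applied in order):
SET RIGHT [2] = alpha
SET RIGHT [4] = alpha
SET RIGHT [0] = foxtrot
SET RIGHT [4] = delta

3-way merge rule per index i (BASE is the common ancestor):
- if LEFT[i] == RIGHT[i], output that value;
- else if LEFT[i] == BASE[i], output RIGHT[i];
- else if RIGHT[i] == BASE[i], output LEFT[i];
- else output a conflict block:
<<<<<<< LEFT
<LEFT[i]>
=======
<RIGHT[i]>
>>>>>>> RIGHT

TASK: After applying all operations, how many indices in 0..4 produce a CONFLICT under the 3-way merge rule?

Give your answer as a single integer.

Final LEFT:  [delta, foxtrot, delta, charlie, echo]
Final RIGHT: [foxtrot, foxtrot, alpha, charlie, delta]
i=0: L=delta=BASE, R=foxtrot -> take RIGHT -> foxtrot
i=1: L=foxtrot R=foxtrot -> agree -> foxtrot
i=2: L=delta=BASE, R=alpha -> take RIGHT -> alpha
i=3: L=charlie R=charlie -> agree -> charlie
i=4: L=echo=BASE, R=delta -> take RIGHT -> delta
Conflict count: 0

Answer: 0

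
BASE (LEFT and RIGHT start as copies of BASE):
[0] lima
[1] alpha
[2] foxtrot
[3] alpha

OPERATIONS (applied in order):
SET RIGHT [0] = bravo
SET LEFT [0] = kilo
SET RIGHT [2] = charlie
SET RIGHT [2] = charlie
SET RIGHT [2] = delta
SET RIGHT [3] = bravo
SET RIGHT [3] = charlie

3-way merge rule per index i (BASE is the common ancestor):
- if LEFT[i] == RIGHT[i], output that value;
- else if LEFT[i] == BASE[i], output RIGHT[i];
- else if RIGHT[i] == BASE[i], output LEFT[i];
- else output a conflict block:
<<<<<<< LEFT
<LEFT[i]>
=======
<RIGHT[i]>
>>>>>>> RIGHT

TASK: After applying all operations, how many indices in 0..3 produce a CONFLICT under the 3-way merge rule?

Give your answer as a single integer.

Final LEFT:  [kilo, alpha, foxtrot, alpha]
Final RIGHT: [bravo, alpha, delta, charlie]
i=0: BASE=lima L=kilo R=bravo all differ -> CONFLICT
i=1: L=alpha R=alpha -> agree -> alpha
i=2: L=foxtrot=BASE, R=delta -> take RIGHT -> delta
i=3: L=alpha=BASE, R=charlie -> take RIGHT -> charlie
Conflict count: 1

Answer: 1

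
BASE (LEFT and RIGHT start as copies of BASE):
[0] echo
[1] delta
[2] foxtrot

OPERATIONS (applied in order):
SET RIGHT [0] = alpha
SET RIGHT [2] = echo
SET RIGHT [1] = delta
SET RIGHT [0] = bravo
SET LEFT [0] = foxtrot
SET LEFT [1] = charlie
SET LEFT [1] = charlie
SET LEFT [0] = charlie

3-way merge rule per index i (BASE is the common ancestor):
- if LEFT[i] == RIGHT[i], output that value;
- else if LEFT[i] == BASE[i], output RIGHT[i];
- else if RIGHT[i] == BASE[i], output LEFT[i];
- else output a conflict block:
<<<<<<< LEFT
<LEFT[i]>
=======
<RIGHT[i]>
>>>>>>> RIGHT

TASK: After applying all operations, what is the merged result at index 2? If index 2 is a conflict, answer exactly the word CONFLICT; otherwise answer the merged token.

Final LEFT:  [charlie, charlie, foxtrot]
Final RIGHT: [bravo, delta, echo]
i=0: BASE=echo L=charlie R=bravo all differ -> CONFLICT
i=1: L=charlie, R=delta=BASE -> take LEFT -> charlie
i=2: L=foxtrot=BASE, R=echo -> take RIGHT -> echo
Index 2 -> echo

Answer: echo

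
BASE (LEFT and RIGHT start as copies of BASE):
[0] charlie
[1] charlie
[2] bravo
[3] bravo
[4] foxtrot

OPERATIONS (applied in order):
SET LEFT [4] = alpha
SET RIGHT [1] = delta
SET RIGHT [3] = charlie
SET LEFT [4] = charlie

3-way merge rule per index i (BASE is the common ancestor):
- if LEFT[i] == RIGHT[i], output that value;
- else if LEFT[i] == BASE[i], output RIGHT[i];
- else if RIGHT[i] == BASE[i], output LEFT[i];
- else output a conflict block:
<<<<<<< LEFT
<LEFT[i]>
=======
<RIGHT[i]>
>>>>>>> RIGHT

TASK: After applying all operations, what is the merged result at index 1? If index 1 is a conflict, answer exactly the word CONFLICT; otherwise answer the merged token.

Final LEFT:  [charlie, charlie, bravo, bravo, charlie]
Final RIGHT: [charlie, delta, bravo, charlie, foxtrot]
i=0: L=charlie R=charlie -> agree -> charlie
i=1: L=charlie=BASE, R=delta -> take RIGHT -> delta
i=2: L=bravo R=bravo -> agree -> bravo
i=3: L=bravo=BASE, R=charlie -> take RIGHT -> charlie
i=4: L=charlie, R=foxtrot=BASE -> take LEFT -> charlie
Index 1 -> delta

Answer: delta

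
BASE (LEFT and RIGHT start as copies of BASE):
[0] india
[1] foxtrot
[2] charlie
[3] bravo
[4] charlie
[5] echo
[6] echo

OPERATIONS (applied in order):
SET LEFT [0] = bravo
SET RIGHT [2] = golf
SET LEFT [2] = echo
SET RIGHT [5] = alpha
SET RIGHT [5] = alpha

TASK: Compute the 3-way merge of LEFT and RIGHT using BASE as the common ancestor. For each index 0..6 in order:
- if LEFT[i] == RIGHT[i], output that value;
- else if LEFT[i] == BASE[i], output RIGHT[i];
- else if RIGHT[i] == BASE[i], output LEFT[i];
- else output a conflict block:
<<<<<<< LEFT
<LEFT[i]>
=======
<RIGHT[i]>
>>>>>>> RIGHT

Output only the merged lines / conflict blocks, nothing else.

Answer: bravo
foxtrot
<<<<<<< LEFT
echo
=======
golf
>>>>>>> RIGHT
bravo
charlie
alpha
echo

Derivation:
Final LEFT:  [bravo, foxtrot, echo, bravo, charlie, echo, echo]
Final RIGHT: [india, foxtrot, golf, bravo, charlie, alpha, echo]
i=0: L=bravo, R=india=BASE -> take LEFT -> bravo
i=1: L=foxtrot R=foxtrot -> agree -> foxtrot
i=2: BASE=charlie L=echo R=golf all differ -> CONFLICT
i=3: L=bravo R=bravo -> agree -> bravo
i=4: L=charlie R=charlie -> agree -> charlie
i=5: L=echo=BASE, R=alpha -> take RIGHT -> alpha
i=6: L=echo R=echo -> agree -> echo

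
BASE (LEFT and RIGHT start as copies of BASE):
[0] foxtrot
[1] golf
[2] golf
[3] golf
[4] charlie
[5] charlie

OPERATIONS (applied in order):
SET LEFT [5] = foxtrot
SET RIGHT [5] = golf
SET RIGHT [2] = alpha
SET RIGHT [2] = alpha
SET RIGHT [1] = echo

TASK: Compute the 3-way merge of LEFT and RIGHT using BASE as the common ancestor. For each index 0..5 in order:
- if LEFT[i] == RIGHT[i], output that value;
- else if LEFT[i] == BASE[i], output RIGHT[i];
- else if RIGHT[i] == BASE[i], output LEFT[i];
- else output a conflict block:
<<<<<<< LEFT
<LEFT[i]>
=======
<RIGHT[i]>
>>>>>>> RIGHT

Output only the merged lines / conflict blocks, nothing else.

Final LEFT:  [foxtrot, golf, golf, golf, charlie, foxtrot]
Final RIGHT: [foxtrot, echo, alpha, golf, charlie, golf]
i=0: L=foxtrot R=foxtrot -> agree -> foxtrot
i=1: L=golf=BASE, R=echo -> take RIGHT -> echo
i=2: L=golf=BASE, R=alpha -> take RIGHT -> alpha
i=3: L=golf R=golf -> agree -> golf
i=4: L=charlie R=charlie -> agree -> charlie
i=5: BASE=charlie L=foxtrot R=golf all differ -> CONFLICT

Answer: foxtrot
echo
alpha
golf
charlie
<<<<<<< LEFT
foxtrot
=======
golf
>>>>>>> RIGHT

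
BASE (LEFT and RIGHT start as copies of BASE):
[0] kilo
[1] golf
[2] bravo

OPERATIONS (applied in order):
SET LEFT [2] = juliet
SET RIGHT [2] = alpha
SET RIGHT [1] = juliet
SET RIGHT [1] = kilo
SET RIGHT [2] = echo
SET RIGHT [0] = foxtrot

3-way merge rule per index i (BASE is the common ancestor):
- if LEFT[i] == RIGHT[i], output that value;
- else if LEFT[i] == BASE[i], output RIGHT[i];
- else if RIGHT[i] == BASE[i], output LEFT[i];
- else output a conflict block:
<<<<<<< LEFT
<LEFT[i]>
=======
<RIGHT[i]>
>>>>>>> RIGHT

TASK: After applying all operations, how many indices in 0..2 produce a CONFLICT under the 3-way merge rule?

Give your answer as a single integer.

Answer: 1

Derivation:
Final LEFT:  [kilo, golf, juliet]
Final RIGHT: [foxtrot, kilo, echo]
i=0: L=kilo=BASE, R=foxtrot -> take RIGHT -> foxtrot
i=1: L=golf=BASE, R=kilo -> take RIGHT -> kilo
i=2: BASE=bravo L=juliet R=echo all differ -> CONFLICT
Conflict count: 1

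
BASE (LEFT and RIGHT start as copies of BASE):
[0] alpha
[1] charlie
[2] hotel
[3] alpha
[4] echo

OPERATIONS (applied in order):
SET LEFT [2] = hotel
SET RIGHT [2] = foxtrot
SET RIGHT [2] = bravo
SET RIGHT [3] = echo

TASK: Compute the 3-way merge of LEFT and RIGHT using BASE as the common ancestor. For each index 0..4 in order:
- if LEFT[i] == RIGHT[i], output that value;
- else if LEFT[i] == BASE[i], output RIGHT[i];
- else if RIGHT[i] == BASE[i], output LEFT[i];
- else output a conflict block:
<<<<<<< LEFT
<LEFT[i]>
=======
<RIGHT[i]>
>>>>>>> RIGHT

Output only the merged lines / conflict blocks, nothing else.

Answer: alpha
charlie
bravo
echo
echo

Derivation:
Final LEFT:  [alpha, charlie, hotel, alpha, echo]
Final RIGHT: [alpha, charlie, bravo, echo, echo]
i=0: L=alpha R=alpha -> agree -> alpha
i=1: L=charlie R=charlie -> agree -> charlie
i=2: L=hotel=BASE, R=bravo -> take RIGHT -> bravo
i=3: L=alpha=BASE, R=echo -> take RIGHT -> echo
i=4: L=echo R=echo -> agree -> echo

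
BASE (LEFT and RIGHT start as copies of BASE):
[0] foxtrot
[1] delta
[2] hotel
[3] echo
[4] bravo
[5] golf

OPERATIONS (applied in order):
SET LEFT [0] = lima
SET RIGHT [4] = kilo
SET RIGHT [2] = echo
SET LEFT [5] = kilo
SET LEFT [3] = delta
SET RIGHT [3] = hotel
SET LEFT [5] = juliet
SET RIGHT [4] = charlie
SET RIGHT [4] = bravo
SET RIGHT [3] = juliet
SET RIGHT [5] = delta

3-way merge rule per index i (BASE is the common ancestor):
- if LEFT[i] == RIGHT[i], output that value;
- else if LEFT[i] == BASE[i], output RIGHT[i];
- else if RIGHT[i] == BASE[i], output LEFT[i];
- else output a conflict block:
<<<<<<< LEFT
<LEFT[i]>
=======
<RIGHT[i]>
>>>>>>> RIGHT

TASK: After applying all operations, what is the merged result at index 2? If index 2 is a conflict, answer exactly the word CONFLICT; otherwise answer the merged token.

Final LEFT:  [lima, delta, hotel, delta, bravo, juliet]
Final RIGHT: [foxtrot, delta, echo, juliet, bravo, delta]
i=0: L=lima, R=foxtrot=BASE -> take LEFT -> lima
i=1: L=delta R=delta -> agree -> delta
i=2: L=hotel=BASE, R=echo -> take RIGHT -> echo
i=3: BASE=echo L=delta R=juliet all differ -> CONFLICT
i=4: L=bravo R=bravo -> agree -> bravo
i=5: BASE=golf L=juliet R=delta all differ -> CONFLICT
Index 2 -> echo

Answer: echo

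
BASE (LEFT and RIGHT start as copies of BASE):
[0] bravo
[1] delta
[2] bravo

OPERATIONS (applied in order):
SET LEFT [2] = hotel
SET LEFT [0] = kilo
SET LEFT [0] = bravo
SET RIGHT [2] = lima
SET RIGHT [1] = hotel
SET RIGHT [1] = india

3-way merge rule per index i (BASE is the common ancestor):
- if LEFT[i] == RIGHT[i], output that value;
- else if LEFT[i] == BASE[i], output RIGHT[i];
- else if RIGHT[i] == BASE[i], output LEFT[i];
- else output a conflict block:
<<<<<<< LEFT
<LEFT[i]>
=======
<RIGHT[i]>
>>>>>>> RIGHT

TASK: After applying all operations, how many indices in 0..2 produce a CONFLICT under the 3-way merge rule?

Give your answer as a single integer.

Final LEFT:  [bravo, delta, hotel]
Final RIGHT: [bravo, india, lima]
i=0: L=bravo R=bravo -> agree -> bravo
i=1: L=delta=BASE, R=india -> take RIGHT -> india
i=2: BASE=bravo L=hotel R=lima all differ -> CONFLICT
Conflict count: 1

Answer: 1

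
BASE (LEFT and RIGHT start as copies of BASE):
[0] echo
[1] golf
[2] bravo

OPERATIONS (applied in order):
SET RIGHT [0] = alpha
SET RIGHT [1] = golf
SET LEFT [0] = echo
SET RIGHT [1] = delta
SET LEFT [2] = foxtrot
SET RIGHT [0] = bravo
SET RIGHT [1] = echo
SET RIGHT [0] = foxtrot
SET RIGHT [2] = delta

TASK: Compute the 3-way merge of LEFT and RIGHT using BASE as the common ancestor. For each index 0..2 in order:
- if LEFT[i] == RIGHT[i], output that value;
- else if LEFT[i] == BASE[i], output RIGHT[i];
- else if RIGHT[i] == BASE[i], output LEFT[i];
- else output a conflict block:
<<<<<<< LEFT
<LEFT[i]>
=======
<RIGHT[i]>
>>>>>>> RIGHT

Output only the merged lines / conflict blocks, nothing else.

Final LEFT:  [echo, golf, foxtrot]
Final RIGHT: [foxtrot, echo, delta]
i=0: L=echo=BASE, R=foxtrot -> take RIGHT -> foxtrot
i=1: L=golf=BASE, R=echo -> take RIGHT -> echo
i=2: BASE=bravo L=foxtrot R=delta all differ -> CONFLICT

Answer: foxtrot
echo
<<<<<<< LEFT
foxtrot
=======
delta
>>>>>>> RIGHT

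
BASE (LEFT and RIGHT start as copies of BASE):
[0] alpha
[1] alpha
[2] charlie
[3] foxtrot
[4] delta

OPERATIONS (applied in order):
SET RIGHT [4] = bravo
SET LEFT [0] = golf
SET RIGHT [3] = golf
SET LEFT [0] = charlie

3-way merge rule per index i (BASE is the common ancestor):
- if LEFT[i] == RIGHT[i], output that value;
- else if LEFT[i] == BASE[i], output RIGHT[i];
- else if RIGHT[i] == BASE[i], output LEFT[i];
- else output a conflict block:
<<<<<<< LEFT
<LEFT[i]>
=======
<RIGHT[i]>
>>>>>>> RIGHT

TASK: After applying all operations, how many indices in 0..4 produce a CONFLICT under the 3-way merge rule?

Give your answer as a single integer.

Answer: 0

Derivation:
Final LEFT:  [charlie, alpha, charlie, foxtrot, delta]
Final RIGHT: [alpha, alpha, charlie, golf, bravo]
i=0: L=charlie, R=alpha=BASE -> take LEFT -> charlie
i=1: L=alpha R=alpha -> agree -> alpha
i=2: L=charlie R=charlie -> agree -> charlie
i=3: L=foxtrot=BASE, R=golf -> take RIGHT -> golf
i=4: L=delta=BASE, R=bravo -> take RIGHT -> bravo
Conflict count: 0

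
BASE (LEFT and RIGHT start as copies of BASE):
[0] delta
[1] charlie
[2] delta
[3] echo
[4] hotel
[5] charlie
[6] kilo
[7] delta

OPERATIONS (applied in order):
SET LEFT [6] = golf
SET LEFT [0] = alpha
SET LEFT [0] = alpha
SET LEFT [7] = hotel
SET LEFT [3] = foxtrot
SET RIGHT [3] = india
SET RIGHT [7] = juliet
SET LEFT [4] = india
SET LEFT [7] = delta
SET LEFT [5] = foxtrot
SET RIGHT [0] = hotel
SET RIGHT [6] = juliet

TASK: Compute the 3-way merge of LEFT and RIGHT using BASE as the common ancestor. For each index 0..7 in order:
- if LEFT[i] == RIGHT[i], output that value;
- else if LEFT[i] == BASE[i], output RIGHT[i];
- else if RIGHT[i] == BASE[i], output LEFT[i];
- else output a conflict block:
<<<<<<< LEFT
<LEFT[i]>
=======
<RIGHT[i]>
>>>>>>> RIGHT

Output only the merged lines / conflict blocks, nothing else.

Final LEFT:  [alpha, charlie, delta, foxtrot, india, foxtrot, golf, delta]
Final RIGHT: [hotel, charlie, delta, india, hotel, charlie, juliet, juliet]
i=0: BASE=delta L=alpha R=hotel all differ -> CONFLICT
i=1: L=charlie R=charlie -> agree -> charlie
i=2: L=delta R=delta -> agree -> delta
i=3: BASE=echo L=foxtrot R=india all differ -> CONFLICT
i=4: L=india, R=hotel=BASE -> take LEFT -> india
i=5: L=foxtrot, R=charlie=BASE -> take LEFT -> foxtrot
i=6: BASE=kilo L=golf R=juliet all differ -> CONFLICT
i=7: L=delta=BASE, R=juliet -> take RIGHT -> juliet

Answer: <<<<<<< LEFT
alpha
=======
hotel
>>>>>>> RIGHT
charlie
delta
<<<<<<< LEFT
foxtrot
=======
india
>>>>>>> RIGHT
india
foxtrot
<<<<<<< LEFT
golf
=======
juliet
>>>>>>> RIGHT
juliet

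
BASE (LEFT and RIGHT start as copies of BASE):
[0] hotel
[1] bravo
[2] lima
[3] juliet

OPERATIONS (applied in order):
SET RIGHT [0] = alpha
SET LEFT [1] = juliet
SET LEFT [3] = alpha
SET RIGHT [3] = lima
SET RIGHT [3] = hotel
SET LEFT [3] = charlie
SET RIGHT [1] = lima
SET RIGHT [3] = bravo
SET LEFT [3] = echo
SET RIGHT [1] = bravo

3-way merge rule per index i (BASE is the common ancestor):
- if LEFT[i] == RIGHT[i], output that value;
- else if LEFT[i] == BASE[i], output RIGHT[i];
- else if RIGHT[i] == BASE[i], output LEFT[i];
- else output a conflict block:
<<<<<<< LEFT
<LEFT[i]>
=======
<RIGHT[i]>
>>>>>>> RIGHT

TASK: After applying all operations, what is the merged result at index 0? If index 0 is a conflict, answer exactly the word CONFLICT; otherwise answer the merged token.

Answer: alpha

Derivation:
Final LEFT:  [hotel, juliet, lima, echo]
Final RIGHT: [alpha, bravo, lima, bravo]
i=0: L=hotel=BASE, R=alpha -> take RIGHT -> alpha
i=1: L=juliet, R=bravo=BASE -> take LEFT -> juliet
i=2: L=lima R=lima -> agree -> lima
i=3: BASE=juliet L=echo R=bravo all differ -> CONFLICT
Index 0 -> alpha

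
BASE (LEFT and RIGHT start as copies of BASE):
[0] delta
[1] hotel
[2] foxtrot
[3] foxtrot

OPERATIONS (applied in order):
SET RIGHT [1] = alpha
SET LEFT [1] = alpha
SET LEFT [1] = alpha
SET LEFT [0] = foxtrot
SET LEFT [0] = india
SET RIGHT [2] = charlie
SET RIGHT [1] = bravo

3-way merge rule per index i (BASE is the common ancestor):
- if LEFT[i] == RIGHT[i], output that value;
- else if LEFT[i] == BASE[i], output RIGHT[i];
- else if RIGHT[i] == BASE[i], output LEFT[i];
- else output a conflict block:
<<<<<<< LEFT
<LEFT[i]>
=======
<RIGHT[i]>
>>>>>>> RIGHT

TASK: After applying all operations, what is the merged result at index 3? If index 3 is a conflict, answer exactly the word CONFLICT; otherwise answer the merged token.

Final LEFT:  [india, alpha, foxtrot, foxtrot]
Final RIGHT: [delta, bravo, charlie, foxtrot]
i=0: L=india, R=delta=BASE -> take LEFT -> india
i=1: BASE=hotel L=alpha R=bravo all differ -> CONFLICT
i=2: L=foxtrot=BASE, R=charlie -> take RIGHT -> charlie
i=3: L=foxtrot R=foxtrot -> agree -> foxtrot
Index 3 -> foxtrot

Answer: foxtrot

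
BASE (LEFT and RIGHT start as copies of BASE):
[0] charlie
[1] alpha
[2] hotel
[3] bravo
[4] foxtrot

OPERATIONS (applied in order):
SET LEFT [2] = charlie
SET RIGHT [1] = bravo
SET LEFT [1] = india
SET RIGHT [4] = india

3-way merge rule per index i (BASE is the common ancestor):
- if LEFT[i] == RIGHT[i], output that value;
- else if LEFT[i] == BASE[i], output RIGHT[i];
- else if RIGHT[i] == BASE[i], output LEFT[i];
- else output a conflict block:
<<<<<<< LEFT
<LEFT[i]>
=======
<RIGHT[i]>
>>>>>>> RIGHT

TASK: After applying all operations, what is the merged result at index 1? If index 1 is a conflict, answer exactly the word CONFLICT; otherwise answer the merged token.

Final LEFT:  [charlie, india, charlie, bravo, foxtrot]
Final RIGHT: [charlie, bravo, hotel, bravo, india]
i=0: L=charlie R=charlie -> agree -> charlie
i=1: BASE=alpha L=india R=bravo all differ -> CONFLICT
i=2: L=charlie, R=hotel=BASE -> take LEFT -> charlie
i=3: L=bravo R=bravo -> agree -> bravo
i=4: L=foxtrot=BASE, R=india -> take RIGHT -> india
Index 1 -> CONFLICT

Answer: CONFLICT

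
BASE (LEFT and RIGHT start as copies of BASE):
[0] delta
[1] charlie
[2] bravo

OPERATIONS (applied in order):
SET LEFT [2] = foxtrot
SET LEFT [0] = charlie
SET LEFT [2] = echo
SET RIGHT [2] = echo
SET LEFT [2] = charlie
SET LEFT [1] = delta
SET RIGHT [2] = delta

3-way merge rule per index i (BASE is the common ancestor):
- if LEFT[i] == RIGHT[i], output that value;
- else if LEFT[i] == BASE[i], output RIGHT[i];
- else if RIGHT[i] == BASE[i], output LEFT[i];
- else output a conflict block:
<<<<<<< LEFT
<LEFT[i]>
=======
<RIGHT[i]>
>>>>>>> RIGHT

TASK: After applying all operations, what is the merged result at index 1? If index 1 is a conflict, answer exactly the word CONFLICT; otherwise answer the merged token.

Answer: delta

Derivation:
Final LEFT:  [charlie, delta, charlie]
Final RIGHT: [delta, charlie, delta]
i=0: L=charlie, R=delta=BASE -> take LEFT -> charlie
i=1: L=delta, R=charlie=BASE -> take LEFT -> delta
i=2: BASE=bravo L=charlie R=delta all differ -> CONFLICT
Index 1 -> delta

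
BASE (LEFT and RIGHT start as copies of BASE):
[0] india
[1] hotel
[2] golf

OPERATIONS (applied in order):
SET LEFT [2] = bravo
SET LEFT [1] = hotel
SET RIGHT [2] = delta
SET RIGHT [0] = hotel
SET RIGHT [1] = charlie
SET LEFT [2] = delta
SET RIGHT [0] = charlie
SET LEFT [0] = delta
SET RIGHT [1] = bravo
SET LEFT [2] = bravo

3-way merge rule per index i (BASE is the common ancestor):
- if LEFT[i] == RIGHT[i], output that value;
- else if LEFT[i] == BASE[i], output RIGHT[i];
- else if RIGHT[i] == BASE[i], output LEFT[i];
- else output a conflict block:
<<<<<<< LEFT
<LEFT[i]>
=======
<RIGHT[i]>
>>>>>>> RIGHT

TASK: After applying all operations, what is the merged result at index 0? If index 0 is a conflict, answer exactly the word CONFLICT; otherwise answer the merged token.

Final LEFT:  [delta, hotel, bravo]
Final RIGHT: [charlie, bravo, delta]
i=0: BASE=india L=delta R=charlie all differ -> CONFLICT
i=1: L=hotel=BASE, R=bravo -> take RIGHT -> bravo
i=2: BASE=golf L=bravo R=delta all differ -> CONFLICT
Index 0 -> CONFLICT

Answer: CONFLICT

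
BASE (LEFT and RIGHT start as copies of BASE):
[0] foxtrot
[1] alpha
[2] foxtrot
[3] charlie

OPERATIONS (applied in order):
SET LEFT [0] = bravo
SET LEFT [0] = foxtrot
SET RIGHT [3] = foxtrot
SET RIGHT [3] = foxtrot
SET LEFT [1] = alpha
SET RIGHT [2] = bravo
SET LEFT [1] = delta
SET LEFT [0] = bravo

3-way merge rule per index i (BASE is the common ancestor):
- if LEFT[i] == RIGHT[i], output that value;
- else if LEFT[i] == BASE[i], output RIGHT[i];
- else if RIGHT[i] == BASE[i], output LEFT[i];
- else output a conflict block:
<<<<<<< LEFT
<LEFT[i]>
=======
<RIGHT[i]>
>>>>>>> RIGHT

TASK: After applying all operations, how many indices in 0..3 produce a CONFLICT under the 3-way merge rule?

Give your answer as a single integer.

Final LEFT:  [bravo, delta, foxtrot, charlie]
Final RIGHT: [foxtrot, alpha, bravo, foxtrot]
i=0: L=bravo, R=foxtrot=BASE -> take LEFT -> bravo
i=1: L=delta, R=alpha=BASE -> take LEFT -> delta
i=2: L=foxtrot=BASE, R=bravo -> take RIGHT -> bravo
i=3: L=charlie=BASE, R=foxtrot -> take RIGHT -> foxtrot
Conflict count: 0

Answer: 0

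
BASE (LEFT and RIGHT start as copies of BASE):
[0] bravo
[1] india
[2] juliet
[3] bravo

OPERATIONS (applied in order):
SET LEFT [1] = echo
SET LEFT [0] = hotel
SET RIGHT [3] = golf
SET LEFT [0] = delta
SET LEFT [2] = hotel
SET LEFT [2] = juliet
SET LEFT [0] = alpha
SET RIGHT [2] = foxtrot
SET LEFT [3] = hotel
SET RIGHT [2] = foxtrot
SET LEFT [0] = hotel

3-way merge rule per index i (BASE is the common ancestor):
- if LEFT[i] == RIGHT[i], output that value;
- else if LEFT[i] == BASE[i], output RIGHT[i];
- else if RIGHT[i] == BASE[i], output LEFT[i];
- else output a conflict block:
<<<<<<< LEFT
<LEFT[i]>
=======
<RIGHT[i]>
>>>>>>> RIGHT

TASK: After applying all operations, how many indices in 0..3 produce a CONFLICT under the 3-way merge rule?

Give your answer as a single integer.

Answer: 1

Derivation:
Final LEFT:  [hotel, echo, juliet, hotel]
Final RIGHT: [bravo, india, foxtrot, golf]
i=0: L=hotel, R=bravo=BASE -> take LEFT -> hotel
i=1: L=echo, R=india=BASE -> take LEFT -> echo
i=2: L=juliet=BASE, R=foxtrot -> take RIGHT -> foxtrot
i=3: BASE=bravo L=hotel R=golf all differ -> CONFLICT
Conflict count: 1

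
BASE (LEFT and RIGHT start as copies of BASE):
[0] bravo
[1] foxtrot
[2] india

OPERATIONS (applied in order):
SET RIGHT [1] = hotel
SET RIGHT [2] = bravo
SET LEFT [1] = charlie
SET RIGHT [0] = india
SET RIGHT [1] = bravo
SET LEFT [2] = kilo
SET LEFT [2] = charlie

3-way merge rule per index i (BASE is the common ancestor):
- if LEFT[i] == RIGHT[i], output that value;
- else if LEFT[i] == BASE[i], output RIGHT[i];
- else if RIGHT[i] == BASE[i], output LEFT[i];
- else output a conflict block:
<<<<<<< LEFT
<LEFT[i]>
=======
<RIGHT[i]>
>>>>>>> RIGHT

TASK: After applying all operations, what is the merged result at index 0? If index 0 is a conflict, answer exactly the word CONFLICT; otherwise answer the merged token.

Final LEFT:  [bravo, charlie, charlie]
Final RIGHT: [india, bravo, bravo]
i=0: L=bravo=BASE, R=india -> take RIGHT -> india
i=1: BASE=foxtrot L=charlie R=bravo all differ -> CONFLICT
i=2: BASE=india L=charlie R=bravo all differ -> CONFLICT
Index 0 -> india

Answer: india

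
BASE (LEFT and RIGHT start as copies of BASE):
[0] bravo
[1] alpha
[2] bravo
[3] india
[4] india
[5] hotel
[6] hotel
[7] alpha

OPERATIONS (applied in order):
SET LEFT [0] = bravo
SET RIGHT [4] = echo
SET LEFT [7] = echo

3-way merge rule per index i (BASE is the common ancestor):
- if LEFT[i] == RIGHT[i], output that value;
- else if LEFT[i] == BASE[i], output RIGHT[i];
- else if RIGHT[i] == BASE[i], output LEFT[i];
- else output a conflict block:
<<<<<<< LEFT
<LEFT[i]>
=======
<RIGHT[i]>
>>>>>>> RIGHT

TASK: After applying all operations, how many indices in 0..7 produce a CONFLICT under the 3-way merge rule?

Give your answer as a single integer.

Final LEFT:  [bravo, alpha, bravo, india, india, hotel, hotel, echo]
Final RIGHT: [bravo, alpha, bravo, india, echo, hotel, hotel, alpha]
i=0: L=bravo R=bravo -> agree -> bravo
i=1: L=alpha R=alpha -> agree -> alpha
i=2: L=bravo R=bravo -> agree -> bravo
i=3: L=india R=india -> agree -> india
i=4: L=india=BASE, R=echo -> take RIGHT -> echo
i=5: L=hotel R=hotel -> agree -> hotel
i=6: L=hotel R=hotel -> agree -> hotel
i=7: L=echo, R=alpha=BASE -> take LEFT -> echo
Conflict count: 0

Answer: 0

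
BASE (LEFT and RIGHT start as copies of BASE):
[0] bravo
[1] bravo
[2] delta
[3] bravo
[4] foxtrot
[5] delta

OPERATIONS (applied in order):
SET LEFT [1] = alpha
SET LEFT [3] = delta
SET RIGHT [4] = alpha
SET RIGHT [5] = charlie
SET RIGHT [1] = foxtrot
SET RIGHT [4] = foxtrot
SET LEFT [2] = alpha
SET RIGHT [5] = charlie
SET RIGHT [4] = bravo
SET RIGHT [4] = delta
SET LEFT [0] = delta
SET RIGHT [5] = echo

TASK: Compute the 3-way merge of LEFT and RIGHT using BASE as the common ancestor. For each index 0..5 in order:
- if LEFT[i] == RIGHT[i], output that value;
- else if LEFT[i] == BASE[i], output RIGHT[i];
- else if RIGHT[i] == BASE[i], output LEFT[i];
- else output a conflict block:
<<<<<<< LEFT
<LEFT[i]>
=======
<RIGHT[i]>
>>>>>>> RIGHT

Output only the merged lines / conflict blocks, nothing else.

Answer: delta
<<<<<<< LEFT
alpha
=======
foxtrot
>>>>>>> RIGHT
alpha
delta
delta
echo

Derivation:
Final LEFT:  [delta, alpha, alpha, delta, foxtrot, delta]
Final RIGHT: [bravo, foxtrot, delta, bravo, delta, echo]
i=0: L=delta, R=bravo=BASE -> take LEFT -> delta
i=1: BASE=bravo L=alpha R=foxtrot all differ -> CONFLICT
i=2: L=alpha, R=delta=BASE -> take LEFT -> alpha
i=3: L=delta, R=bravo=BASE -> take LEFT -> delta
i=4: L=foxtrot=BASE, R=delta -> take RIGHT -> delta
i=5: L=delta=BASE, R=echo -> take RIGHT -> echo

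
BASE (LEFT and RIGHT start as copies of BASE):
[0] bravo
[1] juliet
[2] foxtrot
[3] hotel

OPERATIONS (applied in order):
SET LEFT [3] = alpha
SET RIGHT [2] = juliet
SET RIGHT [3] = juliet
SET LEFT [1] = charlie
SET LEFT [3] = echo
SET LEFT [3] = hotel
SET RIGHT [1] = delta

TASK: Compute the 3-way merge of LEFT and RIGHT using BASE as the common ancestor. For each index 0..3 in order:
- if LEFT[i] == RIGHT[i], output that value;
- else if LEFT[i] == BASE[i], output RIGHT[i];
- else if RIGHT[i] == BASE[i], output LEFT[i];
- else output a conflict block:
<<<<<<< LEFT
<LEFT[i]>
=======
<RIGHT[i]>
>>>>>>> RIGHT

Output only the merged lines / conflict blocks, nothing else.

Answer: bravo
<<<<<<< LEFT
charlie
=======
delta
>>>>>>> RIGHT
juliet
juliet

Derivation:
Final LEFT:  [bravo, charlie, foxtrot, hotel]
Final RIGHT: [bravo, delta, juliet, juliet]
i=0: L=bravo R=bravo -> agree -> bravo
i=1: BASE=juliet L=charlie R=delta all differ -> CONFLICT
i=2: L=foxtrot=BASE, R=juliet -> take RIGHT -> juliet
i=3: L=hotel=BASE, R=juliet -> take RIGHT -> juliet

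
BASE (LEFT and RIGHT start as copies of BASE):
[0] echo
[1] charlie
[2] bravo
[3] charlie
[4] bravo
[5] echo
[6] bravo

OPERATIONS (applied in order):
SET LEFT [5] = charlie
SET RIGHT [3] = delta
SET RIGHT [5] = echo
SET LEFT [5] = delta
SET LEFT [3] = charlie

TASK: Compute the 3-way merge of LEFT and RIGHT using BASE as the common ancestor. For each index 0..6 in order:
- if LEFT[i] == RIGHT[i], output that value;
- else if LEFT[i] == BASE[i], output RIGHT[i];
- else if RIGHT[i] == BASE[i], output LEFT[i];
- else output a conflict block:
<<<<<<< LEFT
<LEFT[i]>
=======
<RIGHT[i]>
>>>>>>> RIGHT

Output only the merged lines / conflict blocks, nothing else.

Answer: echo
charlie
bravo
delta
bravo
delta
bravo

Derivation:
Final LEFT:  [echo, charlie, bravo, charlie, bravo, delta, bravo]
Final RIGHT: [echo, charlie, bravo, delta, bravo, echo, bravo]
i=0: L=echo R=echo -> agree -> echo
i=1: L=charlie R=charlie -> agree -> charlie
i=2: L=bravo R=bravo -> agree -> bravo
i=3: L=charlie=BASE, R=delta -> take RIGHT -> delta
i=4: L=bravo R=bravo -> agree -> bravo
i=5: L=delta, R=echo=BASE -> take LEFT -> delta
i=6: L=bravo R=bravo -> agree -> bravo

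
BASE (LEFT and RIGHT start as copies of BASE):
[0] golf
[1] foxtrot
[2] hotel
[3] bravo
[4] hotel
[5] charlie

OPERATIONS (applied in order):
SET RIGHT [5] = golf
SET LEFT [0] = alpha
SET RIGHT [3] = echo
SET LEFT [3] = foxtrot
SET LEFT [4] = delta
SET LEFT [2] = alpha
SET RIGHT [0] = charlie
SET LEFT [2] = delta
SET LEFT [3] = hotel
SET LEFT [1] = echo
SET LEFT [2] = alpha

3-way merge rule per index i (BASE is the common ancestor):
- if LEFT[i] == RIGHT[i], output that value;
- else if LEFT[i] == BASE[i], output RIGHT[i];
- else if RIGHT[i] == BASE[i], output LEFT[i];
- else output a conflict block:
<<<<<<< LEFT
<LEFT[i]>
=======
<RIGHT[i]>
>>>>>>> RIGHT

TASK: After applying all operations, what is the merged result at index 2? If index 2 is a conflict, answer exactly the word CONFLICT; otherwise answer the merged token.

Answer: alpha

Derivation:
Final LEFT:  [alpha, echo, alpha, hotel, delta, charlie]
Final RIGHT: [charlie, foxtrot, hotel, echo, hotel, golf]
i=0: BASE=golf L=alpha R=charlie all differ -> CONFLICT
i=1: L=echo, R=foxtrot=BASE -> take LEFT -> echo
i=2: L=alpha, R=hotel=BASE -> take LEFT -> alpha
i=3: BASE=bravo L=hotel R=echo all differ -> CONFLICT
i=4: L=delta, R=hotel=BASE -> take LEFT -> delta
i=5: L=charlie=BASE, R=golf -> take RIGHT -> golf
Index 2 -> alpha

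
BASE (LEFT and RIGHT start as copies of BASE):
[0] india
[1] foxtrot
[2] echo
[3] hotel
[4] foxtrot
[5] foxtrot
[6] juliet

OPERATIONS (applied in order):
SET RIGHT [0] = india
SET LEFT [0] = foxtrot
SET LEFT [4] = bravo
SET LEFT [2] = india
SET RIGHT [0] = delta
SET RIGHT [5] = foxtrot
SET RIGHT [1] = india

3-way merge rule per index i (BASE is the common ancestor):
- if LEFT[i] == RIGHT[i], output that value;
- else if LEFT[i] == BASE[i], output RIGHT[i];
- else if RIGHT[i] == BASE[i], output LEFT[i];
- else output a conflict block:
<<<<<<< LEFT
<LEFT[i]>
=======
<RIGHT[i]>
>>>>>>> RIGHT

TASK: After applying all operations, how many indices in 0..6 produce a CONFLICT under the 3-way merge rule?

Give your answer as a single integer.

Answer: 1

Derivation:
Final LEFT:  [foxtrot, foxtrot, india, hotel, bravo, foxtrot, juliet]
Final RIGHT: [delta, india, echo, hotel, foxtrot, foxtrot, juliet]
i=0: BASE=india L=foxtrot R=delta all differ -> CONFLICT
i=1: L=foxtrot=BASE, R=india -> take RIGHT -> india
i=2: L=india, R=echo=BASE -> take LEFT -> india
i=3: L=hotel R=hotel -> agree -> hotel
i=4: L=bravo, R=foxtrot=BASE -> take LEFT -> bravo
i=5: L=foxtrot R=foxtrot -> agree -> foxtrot
i=6: L=juliet R=juliet -> agree -> juliet
Conflict count: 1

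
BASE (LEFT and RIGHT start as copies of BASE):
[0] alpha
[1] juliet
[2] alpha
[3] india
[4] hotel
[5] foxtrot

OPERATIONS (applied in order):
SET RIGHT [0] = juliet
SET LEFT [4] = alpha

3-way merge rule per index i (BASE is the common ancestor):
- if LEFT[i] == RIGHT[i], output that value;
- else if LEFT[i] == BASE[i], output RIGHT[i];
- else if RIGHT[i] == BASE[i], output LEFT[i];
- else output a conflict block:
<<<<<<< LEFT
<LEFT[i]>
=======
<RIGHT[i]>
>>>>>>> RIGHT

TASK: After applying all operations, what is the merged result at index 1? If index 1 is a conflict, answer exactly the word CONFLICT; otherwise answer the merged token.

Final LEFT:  [alpha, juliet, alpha, india, alpha, foxtrot]
Final RIGHT: [juliet, juliet, alpha, india, hotel, foxtrot]
i=0: L=alpha=BASE, R=juliet -> take RIGHT -> juliet
i=1: L=juliet R=juliet -> agree -> juliet
i=2: L=alpha R=alpha -> agree -> alpha
i=3: L=india R=india -> agree -> india
i=4: L=alpha, R=hotel=BASE -> take LEFT -> alpha
i=5: L=foxtrot R=foxtrot -> agree -> foxtrot
Index 1 -> juliet

Answer: juliet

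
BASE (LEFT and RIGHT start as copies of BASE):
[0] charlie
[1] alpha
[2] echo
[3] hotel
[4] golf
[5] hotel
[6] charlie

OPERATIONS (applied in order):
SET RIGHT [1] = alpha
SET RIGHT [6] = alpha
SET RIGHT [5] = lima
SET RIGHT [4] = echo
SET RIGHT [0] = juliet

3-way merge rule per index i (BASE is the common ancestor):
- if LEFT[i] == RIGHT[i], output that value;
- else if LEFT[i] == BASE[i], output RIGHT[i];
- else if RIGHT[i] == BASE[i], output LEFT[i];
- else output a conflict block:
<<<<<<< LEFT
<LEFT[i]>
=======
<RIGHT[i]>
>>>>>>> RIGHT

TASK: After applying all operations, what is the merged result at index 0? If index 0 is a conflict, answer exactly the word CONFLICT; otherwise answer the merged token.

Final LEFT:  [charlie, alpha, echo, hotel, golf, hotel, charlie]
Final RIGHT: [juliet, alpha, echo, hotel, echo, lima, alpha]
i=0: L=charlie=BASE, R=juliet -> take RIGHT -> juliet
i=1: L=alpha R=alpha -> agree -> alpha
i=2: L=echo R=echo -> agree -> echo
i=3: L=hotel R=hotel -> agree -> hotel
i=4: L=golf=BASE, R=echo -> take RIGHT -> echo
i=5: L=hotel=BASE, R=lima -> take RIGHT -> lima
i=6: L=charlie=BASE, R=alpha -> take RIGHT -> alpha
Index 0 -> juliet

Answer: juliet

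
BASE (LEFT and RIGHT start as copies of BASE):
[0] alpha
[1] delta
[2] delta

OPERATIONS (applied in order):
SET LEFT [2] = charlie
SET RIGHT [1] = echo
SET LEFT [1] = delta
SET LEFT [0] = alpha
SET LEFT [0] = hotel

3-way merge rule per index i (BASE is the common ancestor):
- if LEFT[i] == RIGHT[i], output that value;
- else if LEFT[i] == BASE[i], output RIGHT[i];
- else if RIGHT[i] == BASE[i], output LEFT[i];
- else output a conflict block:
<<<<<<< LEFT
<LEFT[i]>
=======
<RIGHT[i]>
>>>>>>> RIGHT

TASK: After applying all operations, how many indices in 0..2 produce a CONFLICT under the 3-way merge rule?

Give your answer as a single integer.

Final LEFT:  [hotel, delta, charlie]
Final RIGHT: [alpha, echo, delta]
i=0: L=hotel, R=alpha=BASE -> take LEFT -> hotel
i=1: L=delta=BASE, R=echo -> take RIGHT -> echo
i=2: L=charlie, R=delta=BASE -> take LEFT -> charlie
Conflict count: 0

Answer: 0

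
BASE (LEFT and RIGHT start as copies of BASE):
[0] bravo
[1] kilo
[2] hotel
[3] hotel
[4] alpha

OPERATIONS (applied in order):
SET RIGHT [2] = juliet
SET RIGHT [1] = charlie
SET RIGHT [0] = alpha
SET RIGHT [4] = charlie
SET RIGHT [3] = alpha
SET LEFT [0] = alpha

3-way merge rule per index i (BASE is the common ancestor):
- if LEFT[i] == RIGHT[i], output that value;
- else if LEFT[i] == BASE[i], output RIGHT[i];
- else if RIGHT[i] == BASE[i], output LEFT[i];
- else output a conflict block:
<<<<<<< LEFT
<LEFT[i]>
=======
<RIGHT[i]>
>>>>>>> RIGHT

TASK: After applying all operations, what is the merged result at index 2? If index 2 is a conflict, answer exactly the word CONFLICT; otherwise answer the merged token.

Final LEFT:  [alpha, kilo, hotel, hotel, alpha]
Final RIGHT: [alpha, charlie, juliet, alpha, charlie]
i=0: L=alpha R=alpha -> agree -> alpha
i=1: L=kilo=BASE, R=charlie -> take RIGHT -> charlie
i=2: L=hotel=BASE, R=juliet -> take RIGHT -> juliet
i=3: L=hotel=BASE, R=alpha -> take RIGHT -> alpha
i=4: L=alpha=BASE, R=charlie -> take RIGHT -> charlie
Index 2 -> juliet

Answer: juliet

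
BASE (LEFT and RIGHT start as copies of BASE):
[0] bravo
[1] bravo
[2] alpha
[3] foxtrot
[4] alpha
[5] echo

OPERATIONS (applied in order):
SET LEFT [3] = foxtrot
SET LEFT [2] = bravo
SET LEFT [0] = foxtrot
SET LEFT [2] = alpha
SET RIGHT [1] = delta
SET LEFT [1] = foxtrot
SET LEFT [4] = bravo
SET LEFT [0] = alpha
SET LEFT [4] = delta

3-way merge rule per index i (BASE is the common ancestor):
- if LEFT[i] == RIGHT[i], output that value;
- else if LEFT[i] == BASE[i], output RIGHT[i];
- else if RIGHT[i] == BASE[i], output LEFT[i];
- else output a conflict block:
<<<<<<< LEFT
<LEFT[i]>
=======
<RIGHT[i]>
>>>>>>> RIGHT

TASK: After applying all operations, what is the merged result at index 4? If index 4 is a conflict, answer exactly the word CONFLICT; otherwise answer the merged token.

Final LEFT:  [alpha, foxtrot, alpha, foxtrot, delta, echo]
Final RIGHT: [bravo, delta, alpha, foxtrot, alpha, echo]
i=0: L=alpha, R=bravo=BASE -> take LEFT -> alpha
i=1: BASE=bravo L=foxtrot R=delta all differ -> CONFLICT
i=2: L=alpha R=alpha -> agree -> alpha
i=3: L=foxtrot R=foxtrot -> agree -> foxtrot
i=4: L=delta, R=alpha=BASE -> take LEFT -> delta
i=5: L=echo R=echo -> agree -> echo
Index 4 -> delta

Answer: delta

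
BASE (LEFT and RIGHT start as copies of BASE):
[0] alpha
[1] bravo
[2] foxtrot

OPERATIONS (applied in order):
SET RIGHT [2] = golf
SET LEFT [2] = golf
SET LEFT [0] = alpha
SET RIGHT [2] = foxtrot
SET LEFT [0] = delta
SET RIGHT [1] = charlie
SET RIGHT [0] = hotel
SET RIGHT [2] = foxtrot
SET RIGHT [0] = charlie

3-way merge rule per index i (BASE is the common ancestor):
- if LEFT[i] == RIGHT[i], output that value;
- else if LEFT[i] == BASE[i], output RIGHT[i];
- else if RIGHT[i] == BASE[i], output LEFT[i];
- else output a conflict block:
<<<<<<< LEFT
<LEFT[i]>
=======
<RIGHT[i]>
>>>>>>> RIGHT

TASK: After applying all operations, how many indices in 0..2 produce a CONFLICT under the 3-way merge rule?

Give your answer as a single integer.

Final LEFT:  [delta, bravo, golf]
Final RIGHT: [charlie, charlie, foxtrot]
i=0: BASE=alpha L=delta R=charlie all differ -> CONFLICT
i=1: L=bravo=BASE, R=charlie -> take RIGHT -> charlie
i=2: L=golf, R=foxtrot=BASE -> take LEFT -> golf
Conflict count: 1

Answer: 1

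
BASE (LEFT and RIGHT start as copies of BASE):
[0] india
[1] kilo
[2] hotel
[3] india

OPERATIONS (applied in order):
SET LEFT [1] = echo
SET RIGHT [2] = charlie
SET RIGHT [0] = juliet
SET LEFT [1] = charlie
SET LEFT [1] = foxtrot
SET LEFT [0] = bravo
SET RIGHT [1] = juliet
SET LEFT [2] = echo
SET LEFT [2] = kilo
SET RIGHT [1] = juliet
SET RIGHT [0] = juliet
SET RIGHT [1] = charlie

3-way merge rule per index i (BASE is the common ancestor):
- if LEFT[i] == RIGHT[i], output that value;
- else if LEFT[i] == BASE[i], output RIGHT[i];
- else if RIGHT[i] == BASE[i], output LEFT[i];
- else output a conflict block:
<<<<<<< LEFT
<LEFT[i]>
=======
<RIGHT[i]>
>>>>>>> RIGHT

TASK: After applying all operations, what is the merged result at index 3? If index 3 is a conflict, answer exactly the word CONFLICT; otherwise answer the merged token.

Answer: india

Derivation:
Final LEFT:  [bravo, foxtrot, kilo, india]
Final RIGHT: [juliet, charlie, charlie, india]
i=0: BASE=india L=bravo R=juliet all differ -> CONFLICT
i=1: BASE=kilo L=foxtrot R=charlie all differ -> CONFLICT
i=2: BASE=hotel L=kilo R=charlie all differ -> CONFLICT
i=3: L=india R=india -> agree -> india
Index 3 -> india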